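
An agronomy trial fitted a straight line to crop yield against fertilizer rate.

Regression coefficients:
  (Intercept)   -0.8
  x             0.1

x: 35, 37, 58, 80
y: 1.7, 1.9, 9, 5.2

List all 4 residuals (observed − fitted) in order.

-1, -1, 4, -2

x=35: ŷ = -0.8 + 0.1·35 = 2.7; r = 1.7 − 2.7 = -1
x=37: ŷ = -0.8 + 0.1·37 = 2.9; r = 1.9 − 2.9 = -1
x=58: ŷ = -0.8 + 0.1·58 = 5; r = 9 − 5 = 4
x=80: ŷ = -0.8 + 0.1·80 = 7.2; r = 5.2 − 7.2 = -2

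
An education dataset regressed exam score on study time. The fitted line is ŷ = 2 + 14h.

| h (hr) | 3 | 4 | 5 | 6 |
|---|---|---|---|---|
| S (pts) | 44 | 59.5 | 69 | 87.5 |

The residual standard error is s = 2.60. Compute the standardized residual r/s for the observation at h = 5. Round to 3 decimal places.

ŷ = 2 + 14·5 = 72
r = 69 − 72 = -3
r/s = -3 / 2.60 = -1.154

-1.154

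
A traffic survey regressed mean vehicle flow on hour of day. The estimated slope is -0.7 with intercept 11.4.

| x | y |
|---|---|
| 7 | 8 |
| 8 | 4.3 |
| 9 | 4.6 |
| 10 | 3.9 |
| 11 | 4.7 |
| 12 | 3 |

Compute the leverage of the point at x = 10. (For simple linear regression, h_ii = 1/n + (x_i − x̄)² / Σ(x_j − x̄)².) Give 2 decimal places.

x̄ = (7 + 8 + 9 + 10 + 11 + 12)/6 = 9.5
Σ(x − x̄)² = 6.25 + 2.25 + 0.25 + 0.25 + 2.25 + 6.25 = 17.5
h = 1/6 + (0.5)²/17.5 = 0.166667 + 0.0142857 = 0.18

h = 0.18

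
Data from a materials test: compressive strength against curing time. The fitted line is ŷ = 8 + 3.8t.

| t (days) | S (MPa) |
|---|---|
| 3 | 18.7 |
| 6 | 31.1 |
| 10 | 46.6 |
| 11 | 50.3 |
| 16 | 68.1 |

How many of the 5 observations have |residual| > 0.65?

t=3: ŷ = 8 + 3.8·3 = 19.4; r = 18.7 − 19.4 = -0.7
t=6: ŷ = 8 + 3.8·6 = 30.8; r = 31.1 − 30.8 = 0.3
t=10: ŷ = 8 + 3.8·10 = 46; r = 46.6 − 46 = 0.6
t=11: ŷ = 8 + 3.8·11 = 49.8; r = 50.3 − 49.8 = 0.5
t=16: ŷ = 8 + 3.8·16 = 68.8; r = 68.1 − 68.8 = -0.7
|r| > 0.65: t=3 (|r|=0.7), t=16 (|r|=0.7) → 2

2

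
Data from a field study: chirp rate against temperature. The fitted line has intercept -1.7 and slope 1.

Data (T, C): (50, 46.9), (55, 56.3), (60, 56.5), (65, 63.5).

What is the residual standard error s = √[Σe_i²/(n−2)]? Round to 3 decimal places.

s = 2.668

T=50: ŷ = -1.7 + 50 = 48.3; e = 46.9 − 48.3 = -1.4
T=55: ŷ = -1.7 + 55 = 53.3; e = 56.3 − 53.3 = 3
T=60: ŷ = -1.7 + 60 = 58.3; e = 56.5 − 58.3 = -1.8
T=65: ŷ = -1.7 + 65 = 63.3; e = 63.5 − 63.3 = 0.2
SSE = 1.96 + 9 + 3.24 + 0.04 = 14.24
s = √(14.24/2) = √7.12 ≈ 2.668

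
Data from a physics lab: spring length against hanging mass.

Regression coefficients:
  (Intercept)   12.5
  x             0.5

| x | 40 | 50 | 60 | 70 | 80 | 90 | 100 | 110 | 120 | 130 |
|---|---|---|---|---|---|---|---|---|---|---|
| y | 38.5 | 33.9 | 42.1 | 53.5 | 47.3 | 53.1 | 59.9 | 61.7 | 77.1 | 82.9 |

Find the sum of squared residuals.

x=40: ŷ = 12.5 + 0.5·40 = 32.5; r = 38.5 − 32.5 = 6
x=50: ŷ = 12.5 + 0.5·50 = 37.5; r = 33.9 − 37.5 = -3.6
x=60: ŷ = 12.5 + 0.5·60 = 42.5; r = 42.1 − 42.5 = -0.4
x=70: ŷ = 12.5 + 0.5·70 = 47.5; r = 53.5 − 47.5 = 6
x=80: ŷ = 12.5 + 0.5·80 = 52.5; r = 47.3 − 52.5 = -5.2
x=90: ŷ = 12.5 + 0.5·90 = 57.5; r = 53.1 − 57.5 = -4.4
x=100: ŷ = 12.5 + 0.5·100 = 62.5; r = 59.9 − 62.5 = -2.6
x=110: ŷ = 12.5 + 0.5·110 = 67.5; r = 61.7 − 67.5 = -5.8
x=120: ŷ = 12.5 + 0.5·120 = 72.5; r = 77.1 − 72.5 = 4.6
x=130: ŷ = 12.5 + 0.5·130 = 77.5; r = 82.9 − 77.5 = 5.4
SSE = 36 + 12.96 + 0.16 + 36 + 27.04 + 19.36 + 6.76 + 33.64 + 21.16 + 29.16 = 222.24

SSE = 222.24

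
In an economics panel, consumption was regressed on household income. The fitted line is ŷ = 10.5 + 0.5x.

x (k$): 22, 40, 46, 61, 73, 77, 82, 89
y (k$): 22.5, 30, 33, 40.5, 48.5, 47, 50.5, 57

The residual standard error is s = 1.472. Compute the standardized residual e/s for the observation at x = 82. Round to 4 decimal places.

-0.6793

ŷ = 10.5 + 0.5·82 = 51.5
e = 50.5 − 51.5 = -1
e/s = -1 / 1.472 = -0.6793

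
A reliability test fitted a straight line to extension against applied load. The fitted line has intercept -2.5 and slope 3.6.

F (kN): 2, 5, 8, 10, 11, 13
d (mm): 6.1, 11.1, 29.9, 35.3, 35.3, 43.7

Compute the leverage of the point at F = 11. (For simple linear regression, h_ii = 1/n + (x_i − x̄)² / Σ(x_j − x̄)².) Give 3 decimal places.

F̄ = (2 + 5 + 8 + 10 + 11 + 13)/6 = 8.16667
Σ(F − F̄)² = 38.0278 + 10.0278 + 0.0277778 + 3.36111 + 8.02778 + 23.3611 = 82.8333
h = 1/6 + (2.83333)²/82.8333 = 0.166667 + 0.0969148 = 0.264

h = 0.264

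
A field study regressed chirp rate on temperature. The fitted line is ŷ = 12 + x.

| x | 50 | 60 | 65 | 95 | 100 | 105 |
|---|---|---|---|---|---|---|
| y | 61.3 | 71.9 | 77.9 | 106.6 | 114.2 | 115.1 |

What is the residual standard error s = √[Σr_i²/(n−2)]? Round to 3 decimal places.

s = 1.575

x=50: ŷ = 12 + 50 = 62; r = 61.3 − 62 = -0.7
x=60: ŷ = 12 + 60 = 72; r = 71.9 − 72 = -0.1
x=65: ŷ = 12 + 65 = 77; r = 77.9 − 77 = 0.9
x=95: ŷ = 12 + 95 = 107; r = 106.6 − 107 = -0.4
x=100: ŷ = 12 + 100 = 112; r = 114.2 − 112 = 2.2
x=105: ŷ = 12 + 105 = 117; r = 115.1 − 117 = -1.9
SSE = 0.49 + 0.01 + 0.81 + 0.16 + 4.84 + 3.61 = 9.92
s = √(9.92/4) = √2.48 ≈ 1.575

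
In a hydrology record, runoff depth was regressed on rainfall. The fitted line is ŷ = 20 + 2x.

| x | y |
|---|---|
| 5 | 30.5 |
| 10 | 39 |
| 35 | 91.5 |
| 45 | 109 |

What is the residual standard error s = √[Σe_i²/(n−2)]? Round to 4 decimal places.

x=5: ŷ = 20 + 2·5 = 30; e = 30.5 − 30 = 0.5
x=10: ŷ = 20 + 2·10 = 40; e = 39 − 40 = -1
x=35: ŷ = 20 + 2·35 = 90; e = 91.5 − 90 = 1.5
x=45: ŷ = 20 + 2·45 = 110; e = 109 − 110 = -1
SSE = 0.25 + 1 + 2.25 + 1 = 4.5
s = √(4.5/2) = √2.25 ≈ 1.5000

s = 1.5000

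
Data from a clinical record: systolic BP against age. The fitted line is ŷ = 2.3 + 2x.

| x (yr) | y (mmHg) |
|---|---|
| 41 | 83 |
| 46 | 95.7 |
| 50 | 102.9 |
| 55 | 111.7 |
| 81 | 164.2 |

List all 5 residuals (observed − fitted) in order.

x=41: ŷ = 2.3 + 2·41 = 84.3; r = 83 − 84.3 = -1.3
x=46: ŷ = 2.3 + 2·46 = 94.3; r = 95.7 − 94.3 = 1.4
x=50: ŷ = 2.3 + 2·50 = 102.3; r = 102.9 − 102.3 = 0.6
x=55: ŷ = 2.3 + 2·55 = 112.3; r = 111.7 − 112.3 = -0.6
x=81: ŷ = 2.3 + 2·81 = 164.3; r = 164.2 − 164.3 = -0.1

-1.3, 1.4, 0.6, -0.6, -0.1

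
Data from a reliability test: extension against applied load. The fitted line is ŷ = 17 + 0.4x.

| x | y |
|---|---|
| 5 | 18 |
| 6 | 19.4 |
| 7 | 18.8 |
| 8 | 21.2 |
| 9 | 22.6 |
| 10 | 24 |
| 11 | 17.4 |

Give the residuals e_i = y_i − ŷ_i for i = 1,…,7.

x=5: ŷ = 17 + 0.4·5 = 19; e = 18 − 19 = -1
x=6: ŷ = 17 + 0.4·6 = 19.4; e = 19.4 − 19.4 = 0
x=7: ŷ = 17 + 0.4·7 = 19.8; e = 18.8 − 19.8 = -1
x=8: ŷ = 17 + 0.4·8 = 20.2; e = 21.2 − 20.2 = 1
x=9: ŷ = 17 + 0.4·9 = 20.6; e = 22.6 − 20.6 = 2
x=10: ŷ = 17 + 0.4·10 = 21; e = 24 − 21 = 3
x=11: ŷ = 17 + 0.4·11 = 21.4; e = 17.4 − 21.4 = -4

-1, 0, -1, 1, 2, 3, -4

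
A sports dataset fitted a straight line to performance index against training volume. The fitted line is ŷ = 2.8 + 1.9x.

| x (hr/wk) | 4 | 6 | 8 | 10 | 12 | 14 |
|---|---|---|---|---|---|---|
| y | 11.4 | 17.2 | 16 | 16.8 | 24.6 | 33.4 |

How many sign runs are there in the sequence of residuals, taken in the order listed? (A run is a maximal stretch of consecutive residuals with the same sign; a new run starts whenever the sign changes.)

3 runs

x=4: ŷ = 2.8 + 1.9·4 = 10.4; e = 11.4 − 10.4 = 1
x=6: ŷ = 2.8 + 1.9·6 = 14.2; e = 17.2 − 14.2 = 3
x=8: ŷ = 2.8 + 1.9·8 = 18; e = 16 − 18 = -2
x=10: ŷ = 2.8 + 1.9·10 = 21.8; e = 16.8 − 21.8 = -5
x=12: ŷ = 2.8 + 1.9·12 = 25.6; e = 24.6 − 25.6 = -1
x=14: ŷ = 2.8 + 1.9·14 = 29.4; e = 33.4 − 29.4 = 4
Signs: + + − − − +
Runs: +×2, −×3, +×1 → 3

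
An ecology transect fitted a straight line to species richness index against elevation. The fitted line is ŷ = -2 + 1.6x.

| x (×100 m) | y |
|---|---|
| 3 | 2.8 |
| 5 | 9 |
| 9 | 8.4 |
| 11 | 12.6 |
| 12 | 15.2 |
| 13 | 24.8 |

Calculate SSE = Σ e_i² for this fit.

SSE = 74

x=3: ŷ = -2 + 1.6·3 = 2.8; e = 2.8 − 2.8 = 0
x=5: ŷ = -2 + 1.6·5 = 6; e = 9 − 6 = 3
x=9: ŷ = -2 + 1.6·9 = 12.4; e = 8.4 − 12.4 = -4
x=11: ŷ = -2 + 1.6·11 = 15.6; e = 12.6 − 15.6 = -3
x=12: ŷ = -2 + 1.6·12 = 17.2; e = 15.2 − 17.2 = -2
x=13: ŷ = -2 + 1.6·13 = 18.8; e = 24.8 − 18.8 = 6
SSE = 0 + 9 + 16 + 9 + 4 + 36 = 74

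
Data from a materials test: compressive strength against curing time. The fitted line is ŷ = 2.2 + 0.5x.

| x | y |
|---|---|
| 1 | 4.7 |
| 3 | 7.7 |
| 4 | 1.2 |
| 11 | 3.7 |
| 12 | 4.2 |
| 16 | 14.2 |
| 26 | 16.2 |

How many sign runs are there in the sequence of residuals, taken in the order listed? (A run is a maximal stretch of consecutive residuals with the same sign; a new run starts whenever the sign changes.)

3 runs

x=1: ŷ = 2.2 + 0.5·1 = 2.7; r = 4.7 − 2.7 = 2
x=3: ŷ = 2.2 + 0.5·3 = 3.7; r = 7.7 − 3.7 = 4
x=4: ŷ = 2.2 + 0.5·4 = 4.2; r = 1.2 − 4.2 = -3
x=11: ŷ = 2.2 + 0.5·11 = 7.7; r = 3.7 − 7.7 = -4
x=12: ŷ = 2.2 + 0.5·12 = 8.2; r = 4.2 − 8.2 = -4
x=16: ŷ = 2.2 + 0.5·16 = 10.2; r = 14.2 − 10.2 = 4
x=26: ŷ = 2.2 + 0.5·26 = 15.2; r = 16.2 − 15.2 = 1
Signs: + + − − − + +
Runs: +×2, −×3, +×2 → 3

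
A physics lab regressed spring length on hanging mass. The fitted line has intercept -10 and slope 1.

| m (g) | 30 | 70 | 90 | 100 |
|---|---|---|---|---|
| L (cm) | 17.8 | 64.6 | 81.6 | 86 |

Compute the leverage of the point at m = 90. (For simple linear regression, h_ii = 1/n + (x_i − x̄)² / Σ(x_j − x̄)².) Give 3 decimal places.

h = 0.357

m̄ = (30 + 70 + 90 + 100)/4 = 72.5
Σ(m − m̄)² = 1806.25 + 6.25 + 306.25 + 756.25 = 2875
h = 1/4 + (17.5)²/2875 = 0.25 + 0.106522 = 0.357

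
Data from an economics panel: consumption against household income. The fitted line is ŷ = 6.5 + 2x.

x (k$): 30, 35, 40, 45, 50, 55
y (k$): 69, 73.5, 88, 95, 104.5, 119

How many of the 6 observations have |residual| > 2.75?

1

x=30: ŷ = 6.5 + 2·30 = 66.5; e = 69 − 66.5 = 2.5
x=35: ŷ = 6.5 + 2·35 = 76.5; e = 73.5 − 76.5 = -3
x=40: ŷ = 6.5 + 2·40 = 86.5; e = 88 − 86.5 = 1.5
x=45: ŷ = 6.5 + 2·45 = 96.5; e = 95 − 96.5 = -1.5
x=50: ŷ = 6.5 + 2·50 = 106.5; e = 104.5 − 106.5 = -2
x=55: ŷ = 6.5 + 2·55 = 116.5; e = 119 − 116.5 = 2.5
|e| > 2.75: x=35 (|e|=3) → 1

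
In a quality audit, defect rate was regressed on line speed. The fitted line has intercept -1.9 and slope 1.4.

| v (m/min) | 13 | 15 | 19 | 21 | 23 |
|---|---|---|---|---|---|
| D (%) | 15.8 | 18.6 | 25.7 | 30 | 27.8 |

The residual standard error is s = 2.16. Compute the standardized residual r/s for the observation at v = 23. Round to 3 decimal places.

D̂ = -1.9 + 1.4·23 = 30.3
r = 27.8 − 30.3 = -2.5
r/s = -2.5 / 2.16 = -1.157

-1.157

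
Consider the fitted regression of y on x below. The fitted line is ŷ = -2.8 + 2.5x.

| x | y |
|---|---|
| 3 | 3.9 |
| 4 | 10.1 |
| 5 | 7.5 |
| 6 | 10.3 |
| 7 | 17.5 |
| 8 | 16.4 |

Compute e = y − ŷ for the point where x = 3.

ŷ = -2.8 + 2.5·3 = 4.7
e = 3.9 − 4.7 = -0.8

e = -0.8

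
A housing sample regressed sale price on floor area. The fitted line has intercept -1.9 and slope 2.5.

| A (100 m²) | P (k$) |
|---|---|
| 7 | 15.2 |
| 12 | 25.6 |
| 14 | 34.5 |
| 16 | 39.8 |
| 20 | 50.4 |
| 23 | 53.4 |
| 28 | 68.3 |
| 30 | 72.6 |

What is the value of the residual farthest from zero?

e = -2.5

A=7: ŷ = -1.9 + 2.5·7 = 15.6; e = 15.2 − 15.6 = -0.4
A=12: ŷ = -1.9 + 2.5·12 = 28.1; e = 25.6 − 28.1 = -2.5
A=14: ŷ = -1.9 + 2.5·14 = 33.1; e = 34.5 − 33.1 = 1.4
A=16: ŷ = -1.9 + 2.5·16 = 38.1; e = 39.8 − 38.1 = 1.7
A=20: ŷ = -1.9 + 2.5·20 = 48.1; e = 50.4 − 48.1 = 2.3
A=23: ŷ = -1.9 + 2.5·23 = 55.6; e = 53.4 − 55.6 = -2.2
A=28: ŷ = -1.9 + 2.5·28 = 68.1; e = 68.3 − 68.1 = 0.2
A=30: ŷ = -1.9 + 2.5·30 = 73.1; e = 72.6 − 73.1 = -0.5
Largest |e| is 2.5 at A = 12, residual -2.5.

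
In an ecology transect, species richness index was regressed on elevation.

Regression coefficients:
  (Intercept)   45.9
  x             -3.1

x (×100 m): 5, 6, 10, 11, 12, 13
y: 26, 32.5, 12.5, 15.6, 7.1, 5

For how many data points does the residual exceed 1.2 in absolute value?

x=5: ŷ = 45.9 − 3.1·5 = 30.4; e = 26 − 30.4 = -4.4
x=6: ŷ = 45.9 − 3.1·6 = 27.3; e = 32.5 − 27.3 = 5.2
x=10: ŷ = 45.9 − 3.1·10 = 14.9; e = 12.5 − 14.9 = -2.4
x=11: ŷ = 45.9 − 3.1·11 = 11.8; e = 15.6 − 11.8 = 3.8
x=12: ŷ = 45.9 − 3.1·12 = 8.7; e = 7.1 − 8.7 = -1.6
x=13: ŷ = 45.9 − 3.1·13 = 5.6; e = 5 − 5.6 = -0.6
|e| > 1.2: x=5 (|e|=4.4), x=6 (|e|=5.2), x=10 (|e|=2.4), x=11 (|e|=3.8), x=12 (|e|=1.6) → 5

5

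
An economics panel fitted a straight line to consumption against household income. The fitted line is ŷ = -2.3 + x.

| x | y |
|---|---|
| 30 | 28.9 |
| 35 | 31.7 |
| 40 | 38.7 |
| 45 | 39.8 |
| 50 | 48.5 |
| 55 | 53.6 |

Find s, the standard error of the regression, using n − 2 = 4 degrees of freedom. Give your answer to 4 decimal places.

x=30: ŷ = -2.3 + 30 = 27.7; r = 28.9 − 27.7 = 1.2
x=35: ŷ = -2.3 + 35 = 32.7; r = 31.7 − 32.7 = -1
x=40: ŷ = -2.3 + 40 = 37.7; r = 38.7 − 37.7 = 1
x=45: ŷ = -2.3 + 45 = 42.7; r = 39.8 − 42.7 = -2.9
x=50: ŷ = -2.3 + 50 = 47.7; r = 48.5 − 47.7 = 0.8
x=55: ŷ = -2.3 + 55 = 52.7; r = 53.6 − 52.7 = 0.9
SSE = 1.44 + 1 + 1 + 8.41 + 0.64 + 0.81 = 13.3
s = √(13.3/4) = √3.325 ≈ 1.8235

s = 1.8235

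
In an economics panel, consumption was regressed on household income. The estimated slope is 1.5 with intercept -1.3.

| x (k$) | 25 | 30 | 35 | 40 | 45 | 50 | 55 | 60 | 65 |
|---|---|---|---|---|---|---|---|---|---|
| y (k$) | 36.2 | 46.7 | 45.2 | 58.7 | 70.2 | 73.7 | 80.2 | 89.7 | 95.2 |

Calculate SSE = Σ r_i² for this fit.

x=25: ŷ = -1.3 + 1.5·25 = 36.2; r = 36.2 − 36.2 = 0
x=30: ŷ = -1.3 + 1.5·30 = 43.7; r = 46.7 − 43.7 = 3
x=35: ŷ = -1.3 + 1.5·35 = 51.2; r = 45.2 − 51.2 = -6
x=40: ŷ = -1.3 + 1.5·40 = 58.7; r = 58.7 − 58.7 = 0
x=45: ŷ = -1.3 + 1.5·45 = 66.2; r = 70.2 − 66.2 = 4
x=50: ŷ = -1.3 + 1.5·50 = 73.7; r = 73.7 − 73.7 = 0
x=55: ŷ = -1.3 + 1.5·55 = 81.2; r = 80.2 − 81.2 = -1
x=60: ŷ = -1.3 + 1.5·60 = 88.7; r = 89.7 − 88.7 = 1
x=65: ŷ = -1.3 + 1.5·65 = 96.2; r = 95.2 − 96.2 = -1
SSE = 0 + 9 + 36 + 0 + 16 + 0 + 1 + 1 + 1 = 64

SSE = 64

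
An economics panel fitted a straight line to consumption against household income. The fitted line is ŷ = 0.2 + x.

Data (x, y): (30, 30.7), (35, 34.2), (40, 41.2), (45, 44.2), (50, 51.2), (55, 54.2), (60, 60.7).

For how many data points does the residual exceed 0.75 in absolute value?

x=30: ŷ = 0.2 + 30 = 30.2; r = 30.7 − 30.2 = 0.5
x=35: ŷ = 0.2 + 35 = 35.2; r = 34.2 − 35.2 = -1
x=40: ŷ = 0.2 + 40 = 40.2; r = 41.2 − 40.2 = 1
x=45: ŷ = 0.2 + 45 = 45.2; r = 44.2 − 45.2 = -1
x=50: ŷ = 0.2 + 50 = 50.2; r = 51.2 − 50.2 = 1
x=55: ŷ = 0.2 + 55 = 55.2; r = 54.2 − 55.2 = -1
x=60: ŷ = 0.2 + 60 = 60.2; r = 60.7 − 60.2 = 0.5
|r| > 0.75: x=35 (|r|=1), x=40 (|r|=1), x=45 (|r|=1), x=50 (|r|=1), x=55 (|r|=1) → 5

5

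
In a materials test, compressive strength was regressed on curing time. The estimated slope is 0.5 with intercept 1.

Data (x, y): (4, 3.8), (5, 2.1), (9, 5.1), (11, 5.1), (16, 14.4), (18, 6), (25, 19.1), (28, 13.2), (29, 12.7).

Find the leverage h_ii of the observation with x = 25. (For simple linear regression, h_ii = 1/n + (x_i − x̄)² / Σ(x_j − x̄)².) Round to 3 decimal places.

x̄ = (4 + 5 + 9 + 11 + 16 + 18 + 25 + 28 + 29)/9 = 16.1111
Σ(x − x̄)² = 146.679 + 123.457 + 50.5679 + 26.1235 + 0.0123457 + 3.5679 + 79.0123 + 141.346 + 166.123 = 736.889
h = 1/9 + (8.88889)²/736.889 = 0.111111 + 0.107224 = 0.218

h = 0.218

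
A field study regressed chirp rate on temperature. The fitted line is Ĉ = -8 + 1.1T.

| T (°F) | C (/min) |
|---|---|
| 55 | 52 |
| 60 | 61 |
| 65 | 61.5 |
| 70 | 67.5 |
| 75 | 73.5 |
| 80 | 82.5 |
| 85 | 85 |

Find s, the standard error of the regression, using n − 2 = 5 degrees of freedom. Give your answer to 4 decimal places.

T=55: Ĉ = -8 + 1.1·55 = 52.5; e = 52 − 52.5 = -0.5
T=60: Ĉ = -8 + 1.1·60 = 58; e = 61 − 58 = 3
T=65: Ĉ = -8 + 1.1·65 = 63.5; e = 61.5 − 63.5 = -2
T=70: Ĉ = -8 + 1.1·70 = 69; e = 67.5 − 69 = -1.5
T=75: Ĉ = -8 + 1.1·75 = 74.5; e = 73.5 − 74.5 = -1
T=80: Ĉ = -8 + 1.1·80 = 80; e = 82.5 − 80 = 2.5
T=85: Ĉ = -8 + 1.1·85 = 85.5; e = 85 − 85.5 = -0.5
SSE = 0.25 + 9 + 4 + 2.25 + 1 + 6.25 + 0.25 = 23
s = √(23/5) = √4.6 ≈ 2.1448

s = 2.1448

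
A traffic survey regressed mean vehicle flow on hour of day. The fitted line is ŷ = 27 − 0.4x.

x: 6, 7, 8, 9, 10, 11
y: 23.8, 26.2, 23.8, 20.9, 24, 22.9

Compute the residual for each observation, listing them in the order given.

-0.8, 2, 0, -2.5, 1, 0.3

x=6: ŷ = 27 − 0.4·6 = 24.6; e = 23.8 − 24.6 = -0.8
x=7: ŷ = 27 − 0.4·7 = 24.2; e = 26.2 − 24.2 = 2
x=8: ŷ = 27 − 0.4·8 = 23.8; e = 23.8 − 23.8 = 0
x=9: ŷ = 27 − 0.4·9 = 23.4; e = 20.9 − 23.4 = -2.5
x=10: ŷ = 27 − 0.4·10 = 23; e = 24 − 23 = 1
x=11: ŷ = 27 − 0.4·11 = 22.6; e = 22.9 − 22.6 = 0.3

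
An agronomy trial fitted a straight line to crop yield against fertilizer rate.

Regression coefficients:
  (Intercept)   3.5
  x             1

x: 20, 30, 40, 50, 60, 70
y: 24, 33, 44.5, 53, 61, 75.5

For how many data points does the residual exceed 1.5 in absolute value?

2

x=20: ŷ = 3.5 + 20 = 23.5; e = 24 − 23.5 = 0.5
x=30: ŷ = 3.5 + 30 = 33.5; e = 33 − 33.5 = -0.5
x=40: ŷ = 3.5 + 40 = 43.5; e = 44.5 − 43.5 = 1
x=50: ŷ = 3.5 + 50 = 53.5; e = 53 − 53.5 = -0.5
x=60: ŷ = 3.5 + 60 = 63.5; e = 61 − 63.5 = -2.5
x=70: ŷ = 3.5 + 70 = 73.5; e = 75.5 − 73.5 = 2
|e| > 1.5: x=60 (|e|=2.5), x=70 (|e|=2) → 2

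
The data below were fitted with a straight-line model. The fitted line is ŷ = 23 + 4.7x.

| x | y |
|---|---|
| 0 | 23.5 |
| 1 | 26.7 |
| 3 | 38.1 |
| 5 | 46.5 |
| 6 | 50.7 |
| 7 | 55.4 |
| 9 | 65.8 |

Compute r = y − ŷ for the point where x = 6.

ŷ = 23 + 4.7·6 = 51.2
r = 50.7 − 51.2 = -0.5

r = -0.5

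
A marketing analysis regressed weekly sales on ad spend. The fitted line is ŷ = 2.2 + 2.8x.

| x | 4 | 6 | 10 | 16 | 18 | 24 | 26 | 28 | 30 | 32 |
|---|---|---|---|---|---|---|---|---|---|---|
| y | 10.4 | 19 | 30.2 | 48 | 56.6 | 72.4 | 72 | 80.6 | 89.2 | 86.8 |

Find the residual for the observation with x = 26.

ŷ = 2.2 + 2.8·26 = 75
r = 72 − 75 = -3

r = -3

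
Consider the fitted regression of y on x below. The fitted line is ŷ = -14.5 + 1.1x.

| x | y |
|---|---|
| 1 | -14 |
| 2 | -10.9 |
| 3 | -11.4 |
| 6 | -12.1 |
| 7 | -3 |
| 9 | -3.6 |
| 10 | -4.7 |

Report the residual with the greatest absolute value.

x=1: ŷ = -14.5 + 1.1·1 = -13.4; r = -14 − (-13.4) = -0.6
x=2: ŷ = -14.5 + 1.1·2 = -12.3; r = -10.9 − (-12.3) = 1.4
x=3: ŷ = -14.5 + 1.1·3 = -11.2; r = -11.4 − (-11.2) = -0.2
x=6: ŷ = -14.5 + 1.1·6 = -7.9; r = -12.1 − (-7.9) = -4.2
x=7: ŷ = -14.5 + 1.1·7 = -6.8; r = -3 − (-6.8) = 3.8
x=9: ŷ = -14.5 + 1.1·9 = -4.6; r = -3.6 − (-4.6) = 1
x=10: ŷ = -14.5 + 1.1·10 = -3.5; r = -4.7 − (-3.5) = -1.2
Largest |r| is 4.2 at x = 6, residual -4.2.

r = -4.2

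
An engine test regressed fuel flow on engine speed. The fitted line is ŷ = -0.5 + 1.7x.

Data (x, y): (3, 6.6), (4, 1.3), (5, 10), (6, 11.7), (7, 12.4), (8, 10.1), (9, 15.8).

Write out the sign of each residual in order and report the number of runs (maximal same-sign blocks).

5 runs

x=3: ŷ = -0.5 + 1.7·3 = 4.6; r = 6.6 − 4.6 = 2
x=4: ŷ = -0.5 + 1.7·4 = 6.3; r = 1.3 − 6.3 = -5
x=5: ŷ = -0.5 + 1.7·5 = 8; r = 10 − 8 = 2
x=6: ŷ = -0.5 + 1.7·6 = 9.7; r = 11.7 − 9.7 = 2
x=7: ŷ = -0.5 + 1.7·7 = 11.4; r = 12.4 − 11.4 = 1
x=8: ŷ = -0.5 + 1.7·8 = 13.1; r = 10.1 − 13.1 = -3
x=9: ŷ = -0.5 + 1.7·9 = 14.8; r = 15.8 − 14.8 = 1
Signs: + − + + + − +
Runs: +×1, −×1, +×3, −×1, +×1 → 5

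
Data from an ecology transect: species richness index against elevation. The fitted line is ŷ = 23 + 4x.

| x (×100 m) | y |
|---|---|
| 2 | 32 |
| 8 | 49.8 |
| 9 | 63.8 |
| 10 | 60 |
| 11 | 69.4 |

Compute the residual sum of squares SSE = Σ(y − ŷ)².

x=2: ŷ = 23 + 4·2 = 31; e = 32 − 31 = 1
x=8: ŷ = 23 + 4·8 = 55; e = 49.8 − 55 = -5.2
x=9: ŷ = 23 + 4·9 = 59; e = 63.8 − 59 = 4.8
x=10: ŷ = 23 + 4·10 = 63; e = 60 − 63 = -3
x=11: ŷ = 23 + 4·11 = 67; e = 69.4 − 67 = 2.4
SSE = 1 + 27.04 + 23.04 + 9 + 5.76 = 65.84

SSE = 65.84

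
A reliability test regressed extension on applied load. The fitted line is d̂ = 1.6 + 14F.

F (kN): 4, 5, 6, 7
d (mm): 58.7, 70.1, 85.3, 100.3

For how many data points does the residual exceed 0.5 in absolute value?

F=4: d̂ = 1.6 + 14·4 = 57.6; r = 58.7 − 57.6 = 1.1
F=5: d̂ = 1.6 + 14·5 = 71.6; r = 70.1 − 71.6 = -1.5
F=6: d̂ = 1.6 + 14·6 = 85.6; r = 85.3 − 85.6 = -0.3
F=7: d̂ = 1.6 + 14·7 = 99.6; r = 100.3 − 99.6 = 0.7
|r| > 0.5: F=4 (|r|=1.1), F=5 (|r|=1.5), F=7 (|r|=0.7) → 3

3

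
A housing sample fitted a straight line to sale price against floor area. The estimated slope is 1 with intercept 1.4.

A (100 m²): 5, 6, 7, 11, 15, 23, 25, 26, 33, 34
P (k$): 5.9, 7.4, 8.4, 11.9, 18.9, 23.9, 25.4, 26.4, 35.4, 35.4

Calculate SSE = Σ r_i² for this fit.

A=5: ŷ = 1.4 + 5 = 6.4; r = 5.9 − 6.4 = -0.5
A=6: ŷ = 1.4 + 6 = 7.4; r = 7.4 − 7.4 = 0
A=7: ŷ = 1.4 + 7 = 8.4; r = 8.4 − 8.4 = 0
A=11: ŷ = 1.4 + 11 = 12.4; r = 11.9 − 12.4 = -0.5
A=15: ŷ = 1.4 + 15 = 16.4; r = 18.9 − 16.4 = 2.5
A=23: ŷ = 1.4 + 23 = 24.4; r = 23.9 − 24.4 = -0.5
A=25: ŷ = 1.4 + 25 = 26.4; r = 25.4 − 26.4 = -1
A=26: ŷ = 1.4 + 26 = 27.4; r = 26.4 − 27.4 = -1
A=33: ŷ = 1.4 + 33 = 34.4; r = 35.4 − 34.4 = 1
A=34: ŷ = 1.4 + 34 = 35.4; r = 35.4 − 35.4 = 0
SSE = 0.25 + 0 + 0 + 0.25 + 6.25 + 0.25 + 1 + 1 + 1 + 0 = 10

SSE = 10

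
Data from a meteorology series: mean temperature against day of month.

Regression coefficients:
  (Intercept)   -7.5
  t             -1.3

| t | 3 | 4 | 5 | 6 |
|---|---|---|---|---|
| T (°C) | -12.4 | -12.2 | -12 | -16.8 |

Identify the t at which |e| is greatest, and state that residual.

t=3: T̂ = -7.5 − 1.3·3 = -11.4; e = -12.4 − (-11.4) = -1
t=4: T̂ = -7.5 − 1.3·4 = -12.7; e = -12.2 − (-12.7) = 0.5
t=5: T̂ = -7.5 − 1.3·5 = -14; e = -12 − (-14) = 2
t=6: T̂ = -7.5 − 1.3·6 = -15.3; e = -16.8 − (-15.3) = -1.5
Largest |e| is 2 at t = 5, residual 2.

t = 5, e = 2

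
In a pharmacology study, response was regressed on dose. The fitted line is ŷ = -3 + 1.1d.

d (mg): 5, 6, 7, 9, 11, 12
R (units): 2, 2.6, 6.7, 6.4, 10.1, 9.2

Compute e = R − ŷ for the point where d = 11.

e = 1

ŷ = -3 + 1.1·11 = 9.1
e = 10.1 − 9.1 = 1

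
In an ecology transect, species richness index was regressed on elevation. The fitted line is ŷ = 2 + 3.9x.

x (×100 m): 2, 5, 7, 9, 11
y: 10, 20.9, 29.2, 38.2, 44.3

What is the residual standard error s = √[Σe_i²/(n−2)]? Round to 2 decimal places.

s = 0.81

x=2: ŷ = 2 + 3.9·2 = 9.8; e = 10 − 9.8 = 0.2
x=5: ŷ = 2 + 3.9·5 = 21.5; e = 20.9 − 21.5 = -0.6
x=7: ŷ = 2 + 3.9·7 = 29.3; e = 29.2 − 29.3 = -0.1
x=9: ŷ = 2 + 3.9·9 = 37.1; e = 38.2 − 37.1 = 1.1
x=11: ŷ = 2 + 3.9·11 = 44.9; e = 44.3 − 44.9 = -0.6
SSE = 0.04 + 0.36 + 0.01 + 1.21 + 0.36 = 1.98
s = √(1.98/3) = √0.66 ≈ 0.81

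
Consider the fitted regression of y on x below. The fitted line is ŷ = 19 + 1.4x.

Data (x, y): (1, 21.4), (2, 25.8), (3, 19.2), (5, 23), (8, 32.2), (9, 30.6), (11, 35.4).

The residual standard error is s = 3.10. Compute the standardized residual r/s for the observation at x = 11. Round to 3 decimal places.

0.323

ŷ = 19 + 1.4·11 = 34.4
r = 35.4 − 34.4 = 1
r/s = 1 / 3.10 = 0.323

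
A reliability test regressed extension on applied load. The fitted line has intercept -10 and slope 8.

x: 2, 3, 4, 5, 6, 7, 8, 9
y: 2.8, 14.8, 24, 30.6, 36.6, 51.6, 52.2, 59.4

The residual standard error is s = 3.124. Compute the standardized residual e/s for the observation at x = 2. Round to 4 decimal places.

-1.0243

ŷ = -10 + 8·2 = 6
e = 2.8 − 6 = -3.2
e/s = -3.2 / 3.124 = -1.0243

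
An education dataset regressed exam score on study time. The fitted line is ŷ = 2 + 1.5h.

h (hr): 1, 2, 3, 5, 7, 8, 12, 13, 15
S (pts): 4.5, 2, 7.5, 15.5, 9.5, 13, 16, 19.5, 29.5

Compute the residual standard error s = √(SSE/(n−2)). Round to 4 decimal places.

h=1: ŷ = 2 + 1.5·1 = 3.5; e = 4.5 − 3.5 = 1
h=2: ŷ = 2 + 1.5·2 = 5; e = 2 − 5 = -3
h=3: ŷ = 2 + 1.5·3 = 6.5; e = 7.5 − 6.5 = 1
h=5: ŷ = 2 + 1.5·5 = 9.5; e = 15.5 − 9.5 = 6
h=7: ŷ = 2 + 1.5·7 = 12.5; e = 9.5 − 12.5 = -3
h=8: ŷ = 2 + 1.5·8 = 14; e = 13 − 14 = -1
h=12: ŷ = 2 + 1.5·12 = 20; e = 16 − 20 = -4
h=13: ŷ = 2 + 1.5·13 = 21.5; e = 19.5 − 21.5 = -2
h=15: ŷ = 2 + 1.5·15 = 24.5; e = 29.5 − 24.5 = 5
SSE = 1 + 9 + 1 + 36 + 9 + 1 + 16 + 4 + 25 = 102
s = √(102/7) = √14.5714 ≈ 3.8173

s = 3.8173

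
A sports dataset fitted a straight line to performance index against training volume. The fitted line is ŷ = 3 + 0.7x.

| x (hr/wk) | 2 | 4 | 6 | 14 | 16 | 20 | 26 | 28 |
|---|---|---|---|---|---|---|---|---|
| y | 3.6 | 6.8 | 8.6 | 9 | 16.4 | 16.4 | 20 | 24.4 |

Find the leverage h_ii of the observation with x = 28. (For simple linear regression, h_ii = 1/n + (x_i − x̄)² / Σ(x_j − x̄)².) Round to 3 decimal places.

x̄ = (2 + 4 + 6 + 14 + 16 + 20 + 26 + 28)/8 = 14.5
Σ(x − x̄)² = 156.25 + 110.25 + 72.25 + 0.25 + 2.25 + 30.25 + 132.25 + 182.25 = 686
h = 1/8 + (13.5)²/686 = 0.125 + 0.265671 = 0.391

h = 0.391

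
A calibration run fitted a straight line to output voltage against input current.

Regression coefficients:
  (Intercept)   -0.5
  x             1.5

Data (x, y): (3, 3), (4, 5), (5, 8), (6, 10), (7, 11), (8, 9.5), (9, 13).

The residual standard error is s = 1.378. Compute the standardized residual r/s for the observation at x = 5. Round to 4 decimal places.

0.7257

ŷ = -0.5 + 1.5·5 = 7
r = 8 − 7 = 1
r/s = 1 / 1.378 = 0.7257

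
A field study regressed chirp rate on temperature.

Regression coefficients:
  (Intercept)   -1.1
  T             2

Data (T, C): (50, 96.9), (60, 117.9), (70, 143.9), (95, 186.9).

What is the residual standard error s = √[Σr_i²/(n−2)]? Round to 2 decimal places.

T=50: ŷ = -1.1 + 2·50 = 98.9; r = 96.9 − 98.9 = -2
T=60: ŷ = -1.1 + 2·60 = 118.9; r = 117.9 − 118.9 = -1
T=70: ŷ = -1.1 + 2·70 = 138.9; r = 143.9 − 138.9 = 5
T=95: ŷ = -1.1 + 2·95 = 188.9; r = 186.9 − 188.9 = -2
SSE = 4 + 1 + 25 + 4 = 34
s = √(34/2) = √17 ≈ 4.12

s = 4.12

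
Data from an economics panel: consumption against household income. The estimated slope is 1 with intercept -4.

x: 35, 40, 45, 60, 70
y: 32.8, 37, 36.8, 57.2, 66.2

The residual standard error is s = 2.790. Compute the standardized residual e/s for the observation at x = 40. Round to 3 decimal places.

0.358

ŷ = -4 + 40 = 36
e = 37 − 36 = 1
e/s = 1 / 2.790 = 0.358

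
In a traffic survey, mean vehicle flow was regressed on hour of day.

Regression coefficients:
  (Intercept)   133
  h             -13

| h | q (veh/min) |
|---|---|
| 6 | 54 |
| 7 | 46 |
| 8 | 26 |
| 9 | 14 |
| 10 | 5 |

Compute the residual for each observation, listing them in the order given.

-1, 4, -3, -2, 2

h=6: q̂ = 133 − 13·6 = 55; e = 54 − 55 = -1
h=7: q̂ = 133 − 13·7 = 42; e = 46 − 42 = 4
h=8: q̂ = 133 − 13·8 = 29; e = 26 − 29 = -3
h=9: q̂ = 133 − 13·9 = 16; e = 14 − 16 = -2
h=10: q̂ = 133 − 13·10 = 3; e = 5 − 3 = 2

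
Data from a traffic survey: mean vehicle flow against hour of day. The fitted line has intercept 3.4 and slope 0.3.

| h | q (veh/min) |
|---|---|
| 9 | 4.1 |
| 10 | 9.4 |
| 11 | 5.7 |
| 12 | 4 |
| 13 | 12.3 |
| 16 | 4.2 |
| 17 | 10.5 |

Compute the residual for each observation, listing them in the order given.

h=9: q̂ = 3.4 + 0.3·9 = 6.1; r = 4.1 − 6.1 = -2
h=10: q̂ = 3.4 + 0.3·10 = 6.4; r = 9.4 − 6.4 = 3
h=11: q̂ = 3.4 + 0.3·11 = 6.7; r = 5.7 − 6.7 = -1
h=12: q̂ = 3.4 + 0.3·12 = 7; r = 4 − 7 = -3
h=13: q̂ = 3.4 + 0.3·13 = 7.3; r = 12.3 − 7.3 = 5
h=16: q̂ = 3.4 + 0.3·16 = 8.2; r = 4.2 − 8.2 = -4
h=17: q̂ = 3.4 + 0.3·17 = 8.5; r = 10.5 − 8.5 = 2

-2, 3, -1, -3, 5, -4, 2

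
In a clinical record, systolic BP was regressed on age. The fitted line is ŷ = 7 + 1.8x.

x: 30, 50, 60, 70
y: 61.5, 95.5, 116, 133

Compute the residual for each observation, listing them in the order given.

0.5, -1.5, 1, 0

x=30: ŷ = 7 + 1.8·30 = 61; r = 61.5 − 61 = 0.5
x=50: ŷ = 7 + 1.8·50 = 97; r = 95.5 − 97 = -1.5
x=60: ŷ = 7 + 1.8·60 = 115; r = 116 − 115 = 1
x=70: ŷ = 7 + 1.8·70 = 133; r = 133 − 133 = 0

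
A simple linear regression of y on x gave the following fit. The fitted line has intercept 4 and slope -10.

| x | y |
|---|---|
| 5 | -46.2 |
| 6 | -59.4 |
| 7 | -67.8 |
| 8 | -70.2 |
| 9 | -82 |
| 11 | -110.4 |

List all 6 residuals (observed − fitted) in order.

-0.2, -3.4, -1.8, 5.8, 4, -4.4

x=5: ŷ = 4 − 10·5 = -46; e = -46.2 − (-46) = -0.2
x=6: ŷ = 4 − 10·6 = -56; e = -59.4 − (-56) = -3.4
x=7: ŷ = 4 − 10·7 = -66; e = -67.8 − (-66) = -1.8
x=8: ŷ = 4 − 10·8 = -76; e = -70.2 − (-76) = 5.8
x=9: ŷ = 4 − 10·9 = -86; e = -82 − (-86) = 4
x=11: ŷ = 4 − 10·11 = -106; e = -110.4 − (-106) = -4.4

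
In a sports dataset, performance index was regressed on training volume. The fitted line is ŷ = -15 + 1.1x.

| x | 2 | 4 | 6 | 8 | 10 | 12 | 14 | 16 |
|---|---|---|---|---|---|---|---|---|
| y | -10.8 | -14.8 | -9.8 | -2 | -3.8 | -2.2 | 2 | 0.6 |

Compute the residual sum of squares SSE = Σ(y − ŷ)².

SSE = 48

x=2: ŷ = -15 + 1.1·2 = -12.8; r = -10.8 − (-12.8) = 2
x=4: ŷ = -15 + 1.1·4 = -10.6; r = -14.8 − (-10.6) = -4.2
x=6: ŷ = -15 + 1.1·6 = -8.4; r = -9.8 − (-8.4) = -1.4
x=8: ŷ = -15 + 1.1·8 = -6.2; r = -2 − (-6.2) = 4.2
x=10: ŷ = -15 + 1.1·10 = -4; r = -3.8 − (-4) = 0.2
x=12: ŷ = -15 + 1.1·12 = -1.8; r = -2.2 − (-1.8) = -0.4
x=14: ŷ = -15 + 1.1·14 = 0.4; r = 2 − 0.4 = 1.6
x=16: ŷ = -15 + 1.1·16 = 2.6; r = 0.6 − 2.6 = -2
SSE = 4 + 17.64 + 1.96 + 17.64 + 0.04 + 0.16 + 2.56 + 4 = 48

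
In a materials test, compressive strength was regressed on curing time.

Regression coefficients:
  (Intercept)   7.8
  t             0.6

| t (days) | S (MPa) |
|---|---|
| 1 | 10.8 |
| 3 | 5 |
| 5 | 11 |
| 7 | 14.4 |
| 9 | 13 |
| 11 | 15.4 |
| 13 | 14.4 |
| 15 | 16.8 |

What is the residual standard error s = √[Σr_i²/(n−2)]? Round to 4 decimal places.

t=1: Ŝ = 7.8 + 0.6·1 = 8.4; r = 10.8 − 8.4 = 2.4
t=3: Ŝ = 7.8 + 0.6·3 = 9.6; r = 5 − 9.6 = -4.6
t=5: Ŝ = 7.8 + 0.6·5 = 10.8; r = 11 − 10.8 = 0.2
t=7: Ŝ = 7.8 + 0.6·7 = 12; r = 14.4 − 12 = 2.4
t=9: Ŝ = 7.8 + 0.6·9 = 13.2; r = 13 − 13.2 = -0.2
t=11: Ŝ = 7.8 + 0.6·11 = 14.4; r = 15.4 − 14.4 = 1
t=13: Ŝ = 7.8 + 0.6·13 = 15.6; r = 14.4 − 15.6 = -1.2
t=15: Ŝ = 7.8 + 0.6·15 = 16.8; r = 16.8 − 16.8 = 0
SSE = 5.76 + 21.16 + 0.04 + 5.76 + 0.04 + 1 + 1.44 + 0 = 35.2
s = √(35.2/6) = √5.86667 ≈ 2.4221

s = 2.4221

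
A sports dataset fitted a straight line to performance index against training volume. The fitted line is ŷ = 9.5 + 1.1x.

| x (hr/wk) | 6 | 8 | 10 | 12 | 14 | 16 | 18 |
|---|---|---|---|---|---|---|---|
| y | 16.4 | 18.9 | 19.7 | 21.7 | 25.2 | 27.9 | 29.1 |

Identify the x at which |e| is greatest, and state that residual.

x=6: ŷ = 9.5 + 1.1·6 = 16.1; e = 16.4 − 16.1 = 0.3
x=8: ŷ = 9.5 + 1.1·8 = 18.3; e = 18.9 − 18.3 = 0.6
x=10: ŷ = 9.5 + 1.1·10 = 20.5; e = 19.7 − 20.5 = -0.8
x=12: ŷ = 9.5 + 1.1·12 = 22.7; e = 21.7 − 22.7 = -1
x=14: ŷ = 9.5 + 1.1·14 = 24.9; e = 25.2 − 24.9 = 0.3
x=16: ŷ = 9.5 + 1.1·16 = 27.1; e = 27.9 − 27.1 = 0.8
x=18: ŷ = 9.5 + 1.1·18 = 29.3; e = 29.1 − 29.3 = -0.2
Largest |e| is 1 at x = 12, residual -1.

x = 12, e = -1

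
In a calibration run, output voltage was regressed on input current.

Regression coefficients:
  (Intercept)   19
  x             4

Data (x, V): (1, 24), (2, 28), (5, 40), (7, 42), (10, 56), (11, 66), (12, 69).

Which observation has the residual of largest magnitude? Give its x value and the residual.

x=1: V̂ = 19 + 4·1 = 23; e = 24 − 23 = 1
x=2: V̂ = 19 + 4·2 = 27; e = 28 − 27 = 1
x=5: V̂ = 19 + 4·5 = 39; e = 40 − 39 = 1
x=7: V̂ = 19 + 4·7 = 47; e = 42 − 47 = -5
x=10: V̂ = 19 + 4·10 = 59; e = 56 − 59 = -3
x=11: V̂ = 19 + 4·11 = 63; e = 66 − 63 = 3
x=12: V̂ = 19 + 4·12 = 67; e = 69 − 67 = 2
Largest |e| is 5 at x = 7, residual -5.

x = 7, e = -5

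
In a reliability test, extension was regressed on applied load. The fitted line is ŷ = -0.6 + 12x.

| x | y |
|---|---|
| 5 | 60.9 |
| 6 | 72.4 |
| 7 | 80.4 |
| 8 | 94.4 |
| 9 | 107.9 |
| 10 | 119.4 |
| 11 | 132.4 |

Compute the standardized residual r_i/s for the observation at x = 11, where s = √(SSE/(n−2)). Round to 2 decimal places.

0.59

x=5: ŷ = -0.6 + 12·5 = 59.4; r = 60.9 − 59.4 = 1.5
x=6: ŷ = -0.6 + 12·6 = 71.4; r = 72.4 − 71.4 = 1
x=7: ŷ = -0.6 + 12·7 = 83.4; r = 80.4 − 83.4 = -3
x=8: ŷ = -0.6 + 12·8 = 95.4; r = 94.4 − 95.4 = -1
x=9: ŷ = -0.6 + 12·9 = 107.4; r = 107.9 − 107.4 = 0.5
x=10: ŷ = -0.6 + 12·10 = 119.4; r = 119.4 − 119.4 = 0
x=11: ŷ = -0.6 + 12·11 = 131.4; r = 132.4 − 131.4 = 1
SSE = 2.25 + 1 + 9 + 1 + 0.25 + 0 + 1 = 14.5
s = √(14.5/5) = 1.70294
r/s = 1 / 1.70294 = 0.59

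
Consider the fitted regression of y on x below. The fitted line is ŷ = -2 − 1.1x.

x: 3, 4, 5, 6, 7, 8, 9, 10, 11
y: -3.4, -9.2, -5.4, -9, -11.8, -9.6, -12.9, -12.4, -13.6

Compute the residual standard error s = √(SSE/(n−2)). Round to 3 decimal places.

x=3: ŷ = -2 − 1.1·3 = -5.3; r = -3.4 − (-5.3) = 1.9
x=4: ŷ = -2 − 1.1·4 = -6.4; r = -9.2 − (-6.4) = -2.8
x=5: ŷ = -2 − 1.1·5 = -7.5; r = -5.4 − (-7.5) = 2.1
x=6: ŷ = -2 − 1.1·6 = -8.6; r = -9 − (-8.6) = -0.4
x=7: ŷ = -2 − 1.1·7 = -9.7; r = -11.8 − (-9.7) = -2.1
x=8: ŷ = -2 − 1.1·8 = -10.8; r = -9.6 − (-10.8) = 1.2
x=9: ŷ = -2 − 1.1·9 = -11.9; r = -12.9 − (-11.9) = -1
x=10: ŷ = -2 − 1.1·10 = -13; r = -12.4 − (-13) = 0.6
x=11: ŷ = -2 − 1.1·11 = -14.1; r = -13.6 − (-14.1) = 0.5
SSE = 3.61 + 7.84 + 4.41 + 0.16 + 4.41 + 1.44 + 1 + 0.36 + 0.25 = 23.48
s = √(23.48/7) = √3.35429 ≈ 1.831

s = 1.831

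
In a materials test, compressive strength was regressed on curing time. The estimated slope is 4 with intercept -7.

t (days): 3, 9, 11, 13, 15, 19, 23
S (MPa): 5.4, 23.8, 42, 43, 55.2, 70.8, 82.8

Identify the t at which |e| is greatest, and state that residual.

t=3: ŷ = -7 + 4·3 = 5; e = 5.4 − 5 = 0.4
t=9: ŷ = -7 + 4·9 = 29; e = 23.8 − 29 = -5.2
t=11: ŷ = -7 + 4·11 = 37; e = 42 − 37 = 5
t=13: ŷ = -7 + 4·13 = 45; e = 43 − 45 = -2
t=15: ŷ = -7 + 4·15 = 53; e = 55.2 − 53 = 2.2
t=19: ŷ = -7 + 4·19 = 69; e = 70.8 − 69 = 1.8
t=23: ŷ = -7 + 4·23 = 85; e = 82.8 − 85 = -2.2
Largest |e| is 5.2 at t = 9, residual -5.2.

t = 9, e = -5.2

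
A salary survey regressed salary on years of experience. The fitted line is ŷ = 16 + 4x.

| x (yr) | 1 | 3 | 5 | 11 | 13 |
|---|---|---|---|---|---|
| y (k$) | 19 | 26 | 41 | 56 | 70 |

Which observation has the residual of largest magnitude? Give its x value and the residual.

x = 5, e = 5

x=1: ŷ = 16 + 4·1 = 20; e = 19 − 20 = -1
x=3: ŷ = 16 + 4·3 = 28; e = 26 − 28 = -2
x=5: ŷ = 16 + 4·5 = 36; e = 41 − 36 = 5
x=11: ŷ = 16 + 4·11 = 60; e = 56 − 60 = -4
x=13: ŷ = 16 + 4·13 = 68; e = 70 − 68 = 2
Largest |e| is 5 at x = 5, residual 5.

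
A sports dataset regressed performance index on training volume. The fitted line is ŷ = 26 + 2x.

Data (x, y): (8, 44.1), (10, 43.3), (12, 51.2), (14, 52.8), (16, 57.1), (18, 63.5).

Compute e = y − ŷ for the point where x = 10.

ŷ = 26 + 2·10 = 46
e = 43.3 − 46 = -2.7

e = -2.7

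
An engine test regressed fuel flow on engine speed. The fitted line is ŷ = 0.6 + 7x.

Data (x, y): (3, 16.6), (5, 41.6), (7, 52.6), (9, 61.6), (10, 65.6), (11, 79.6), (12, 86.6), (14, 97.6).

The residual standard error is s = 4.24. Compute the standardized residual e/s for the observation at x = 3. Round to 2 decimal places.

-1.18

ŷ = 0.6 + 7·3 = 21.6
e = 16.6 − 21.6 = -5
e/s = -5 / 4.24 = -1.18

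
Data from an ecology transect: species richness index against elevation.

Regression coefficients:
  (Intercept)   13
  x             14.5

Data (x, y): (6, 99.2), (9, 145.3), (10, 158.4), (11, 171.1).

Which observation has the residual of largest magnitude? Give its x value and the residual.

x = 9, e = 1.8

x=6: ŷ = 13 + 14.5·6 = 100; e = 99.2 − 100 = -0.8
x=9: ŷ = 13 + 14.5·9 = 143.5; e = 145.3 − 143.5 = 1.8
x=10: ŷ = 13 + 14.5·10 = 158; e = 158.4 − 158 = 0.4
x=11: ŷ = 13 + 14.5·11 = 172.5; e = 171.1 − 172.5 = -1.4
Largest |e| is 1.8 at x = 9, residual 1.8.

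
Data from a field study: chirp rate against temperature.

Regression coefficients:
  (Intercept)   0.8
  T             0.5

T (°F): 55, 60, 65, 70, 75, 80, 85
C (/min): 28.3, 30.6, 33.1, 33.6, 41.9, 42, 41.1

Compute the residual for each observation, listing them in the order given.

0, -0.2, -0.2, -2.2, 3.6, 1.2, -2.2

T=55: ŷ = 0.8 + 0.5·55 = 28.3; e = 28.3 − 28.3 = 0
T=60: ŷ = 0.8 + 0.5·60 = 30.8; e = 30.6 − 30.8 = -0.2
T=65: ŷ = 0.8 + 0.5·65 = 33.3; e = 33.1 − 33.3 = -0.2
T=70: ŷ = 0.8 + 0.5·70 = 35.8; e = 33.6 − 35.8 = -2.2
T=75: ŷ = 0.8 + 0.5·75 = 38.3; e = 41.9 − 38.3 = 3.6
T=80: ŷ = 0.8 + 0.5·80 = 40.8; e = 42 − 40.8 = 1.2
T=85: ŷ = 0.8 + 0.5·85 = 43.3; e = 41.1 − 43.3 = -2.2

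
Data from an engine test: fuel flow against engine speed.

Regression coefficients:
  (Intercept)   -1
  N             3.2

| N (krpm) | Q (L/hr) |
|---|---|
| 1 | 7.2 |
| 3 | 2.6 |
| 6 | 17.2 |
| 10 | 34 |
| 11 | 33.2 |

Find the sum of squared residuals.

SSE = 72

N=1: ŷ = -1 + 3.2·1 = 2.2; r = 7.2 − 2.2 = 5
N=3: ŷ = -1 + 3.2·3 = 8.6; r = 2.6 − 8.6 = -6
N=6: ŷ = -1 + 3.2·6 = 18.2; r = 17.2 − 18.2 = -1
N=10: ŷ = -1 + 3.2·10 = 31; r = 34 − 31 = 3
N=11: ŷ = -1 + 3.2·11 = 34.2; r = 33.2 − 34.2 = -1
SSE = 25 + 36 + 1 + 9 + 1 = 72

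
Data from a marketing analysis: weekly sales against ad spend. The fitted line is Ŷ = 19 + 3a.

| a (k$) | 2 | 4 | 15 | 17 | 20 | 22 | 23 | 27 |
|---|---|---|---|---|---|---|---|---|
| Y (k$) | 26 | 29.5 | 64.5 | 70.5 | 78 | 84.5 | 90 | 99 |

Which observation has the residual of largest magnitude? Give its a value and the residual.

a=2: Ŷ = 19 + 3·2 = 25; r = 26 − 25 = 1
a=4: Ŷ = 19 + 3·4 = 31; r = 29.5 − 31 = -1.5
a=15: Ŷ = 19 + 3·15 = 64; r = 64.5 − 64 = 0.5
a=17: Ŷ = 19 + 3·17 = 70; r = 70.5 − 70 = 0.5
a=20: Ŷ = 19 + 3·20 = 79; r = 78 − 79 = -1
a=22: Ŷ = 19 + 3·22 = 85; r = 84.5 − 85 = -0.5
a=23: Ŷ = 19 + 3·23 = 88; r = 90 − 88 = 2
a=27: Ŷ = 19 + 3·27 = 100; r = 99 − 100 = -1
Largest |r| is 2 at a = 23, residual 2.

a = 23, r = 2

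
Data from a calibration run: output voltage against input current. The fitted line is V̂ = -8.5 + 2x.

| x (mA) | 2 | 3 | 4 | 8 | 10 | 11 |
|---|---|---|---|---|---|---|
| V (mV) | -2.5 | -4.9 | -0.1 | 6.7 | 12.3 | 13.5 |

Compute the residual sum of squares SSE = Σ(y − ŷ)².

x=2: V̂ = -8.5 + 2·2 = -4.5; e = -2.5 − (-4.5) = 2
x=3: V̂ = -8.5 + 2·3 = -2.5; e = -4.9 − (-2.5) = -2.4
x=4: V̂ = -8.5 + 2·4 = -0.5; e = -0.1 − (-0.5) = 0.4
x=8: V̂ = -8.5 + 2·8 = 7.5; e = 6.7 − 7.5 = -0.8
x=10: V̂ = -8.5 + 2·10 = 11.5; e = 12.3 − 11.5 = 0.8
x=11: V̂ = -8.5 + 2·11 = 13.5; e = 13.5 − 13.5 = 0
SSE = 4 + 5.76 + 0.16 + 0.64 + 0.64 + 0 = 11.2

SSE = 11.2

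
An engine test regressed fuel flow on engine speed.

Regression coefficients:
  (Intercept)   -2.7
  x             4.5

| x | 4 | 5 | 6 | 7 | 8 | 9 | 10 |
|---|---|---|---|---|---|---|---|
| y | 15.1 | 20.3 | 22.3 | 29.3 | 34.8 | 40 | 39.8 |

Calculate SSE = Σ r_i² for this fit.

SSE = 17.88

x=4: ŷ = -2.7 + 4.5·4 = 15.3; r = 15.1 − 15.3 = -0.2
x=5: ŷ = -2.7 + 4.5·5 = 19.8; r = 20.3 − 19.8 = 0.5
x=6: ŷ = -2.7 + 4.5·6 = 24.3; r = 22.3 − 24.3 = -2
x=7: ŷ = -2.7 + 4.5·7 = 28.8; r = 29.3 − 28.8 = 0.5
x=8: ŷ = -2.7 + 4.5·8 = 33.3; r = 34.8 − 33.3 = 1.5
x=9: ŷ = -2.7 + 4.5·9 = 37.8; r = 40 − 37.8 = 2.2
x=10: ŷ = -2.7 + 4.5·10 = 42.3; r = 39.8 − 42.3 = -2.5
SSE = 0.04 + 0.25 + 4 + 0.25 + 2.25 + 4.84 + 6.25 = 17.88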